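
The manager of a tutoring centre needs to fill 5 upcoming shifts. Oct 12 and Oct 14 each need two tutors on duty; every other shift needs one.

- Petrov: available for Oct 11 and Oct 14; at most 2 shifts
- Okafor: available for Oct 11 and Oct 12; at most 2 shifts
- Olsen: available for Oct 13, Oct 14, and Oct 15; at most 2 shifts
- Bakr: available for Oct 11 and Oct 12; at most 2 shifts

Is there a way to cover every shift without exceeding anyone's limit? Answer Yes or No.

Total capacity is 8 and 7 slots are needed, so capacity alone doesn't rule it out.
Shifts {Oct 13, Oct 14, Oct 15} need 4 worker-slots in total, but the tutors available for any of those shifts (Petrov and Olsen) can supply at most 3 among them. So no valid schedule exists.

No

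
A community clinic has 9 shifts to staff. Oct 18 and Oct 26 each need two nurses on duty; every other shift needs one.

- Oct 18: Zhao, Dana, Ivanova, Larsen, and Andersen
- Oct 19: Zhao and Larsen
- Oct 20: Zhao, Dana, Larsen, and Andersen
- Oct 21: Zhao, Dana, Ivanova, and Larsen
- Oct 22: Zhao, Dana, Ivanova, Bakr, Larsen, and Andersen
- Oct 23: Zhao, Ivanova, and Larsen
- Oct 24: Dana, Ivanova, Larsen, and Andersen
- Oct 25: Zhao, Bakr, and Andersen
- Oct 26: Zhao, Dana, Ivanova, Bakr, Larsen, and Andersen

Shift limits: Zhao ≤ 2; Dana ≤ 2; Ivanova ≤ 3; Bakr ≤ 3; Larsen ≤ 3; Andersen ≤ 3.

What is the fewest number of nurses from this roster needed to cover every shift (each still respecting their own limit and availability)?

11 slots to fill and no one can take more than 3, so at least ⌈11/3⌉ = 4 nurses are needed.
Zhao, Ivanova, Bakr, and Larsen alone can cover everything: Oct 18→Ivanova+Larsen, Oct 19→Zhao, Oct 20→Zhao, Oct 21→Ivanova, Oct 22→Bakr, Oct 23→Larsen, Oct 24→Ivanova, Oct 25→Bakr, Oct 26→Bakr+Larsen.

4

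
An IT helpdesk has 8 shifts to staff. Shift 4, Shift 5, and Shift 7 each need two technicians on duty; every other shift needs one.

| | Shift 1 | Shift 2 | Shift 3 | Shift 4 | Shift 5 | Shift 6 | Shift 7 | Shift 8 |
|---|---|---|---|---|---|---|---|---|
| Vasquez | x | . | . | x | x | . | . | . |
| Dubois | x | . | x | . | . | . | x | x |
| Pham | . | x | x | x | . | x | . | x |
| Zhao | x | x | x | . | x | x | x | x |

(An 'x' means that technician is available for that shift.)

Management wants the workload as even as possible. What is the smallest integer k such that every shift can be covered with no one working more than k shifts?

3

With 4 technicians and 11 worker-slots to fill, someone must work at least ⌈11/4⌉ = 3 shifts, so k ≥ 3.
k = 3 works: Shift 1→Vasquez, Shift 2→Pham, Shift 3→Dubois, Shift 4→Vasquez+Pham, Shift 5→Vasquez+Zhao, Shift 6→Pham, Shift 7→Dubois+Zhao, Shift 8→Dubois.
Loads: Vasquez 3, Dubois 3, Pham 3, Zhao 2 — all ≤ 3.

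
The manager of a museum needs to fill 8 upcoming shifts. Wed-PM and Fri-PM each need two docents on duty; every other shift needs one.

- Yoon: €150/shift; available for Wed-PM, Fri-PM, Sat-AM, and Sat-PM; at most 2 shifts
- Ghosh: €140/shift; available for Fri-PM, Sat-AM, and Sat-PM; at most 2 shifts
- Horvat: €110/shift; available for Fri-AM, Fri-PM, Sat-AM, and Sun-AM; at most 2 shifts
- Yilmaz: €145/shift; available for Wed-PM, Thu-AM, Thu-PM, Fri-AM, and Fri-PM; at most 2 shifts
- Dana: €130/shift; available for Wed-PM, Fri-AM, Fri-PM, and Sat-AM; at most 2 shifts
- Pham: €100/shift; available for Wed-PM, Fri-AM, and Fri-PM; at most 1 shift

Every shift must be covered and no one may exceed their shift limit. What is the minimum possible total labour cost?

Thu-AM can only be covered by Yilmaz, so that assignment is forced.
Thu-PM can only be covered by Yilmaz, so that assignment is forced.
Sun-AM can only be covered by Horvat, so that assignment is forced.
Picking the cheapest available docent for each shift independently would cost €1190, but that ignores the shift limits.
An optimal schedule: Wed-PM→Dana+Yoon, Thu-AM→Yilmaz, Thu-PM→Yilmaz, Fri-AM→Pham, Fri-PM→Dana+Ghosh, Sat-AM→Horvat, Sat-PM→Ghosh, Sun-AM→Horvat.
Total: 130 + 150 + 145 + 145 + 100 + 130 + 140 + 110 + 140 + 110 = €1300.

€1300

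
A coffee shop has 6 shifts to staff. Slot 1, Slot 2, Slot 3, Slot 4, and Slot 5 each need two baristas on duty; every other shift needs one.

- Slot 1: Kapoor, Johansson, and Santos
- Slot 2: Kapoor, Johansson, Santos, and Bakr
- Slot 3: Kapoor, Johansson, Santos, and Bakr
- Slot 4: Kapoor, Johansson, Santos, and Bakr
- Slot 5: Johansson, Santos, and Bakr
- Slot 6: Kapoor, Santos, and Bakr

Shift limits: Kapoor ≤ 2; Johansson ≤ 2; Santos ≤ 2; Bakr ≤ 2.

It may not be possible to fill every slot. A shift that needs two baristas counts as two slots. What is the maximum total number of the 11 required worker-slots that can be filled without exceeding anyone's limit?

8

Total capacity across all baristas is 2+2+2+2 = 8, and 11 slots are needed, so at most 8 can be filled.
An assignment achieving 8: Slot 1→Kapoor+Johansson, Slot 2→Santos+Bakr, Slot 3→Bakr, Slot 5→Johansson+Santos, Slot 6→Kapoor.
Loads: Kapoor 2/2, Johansson 2/2, Santos 2/2, Bakr 2/2.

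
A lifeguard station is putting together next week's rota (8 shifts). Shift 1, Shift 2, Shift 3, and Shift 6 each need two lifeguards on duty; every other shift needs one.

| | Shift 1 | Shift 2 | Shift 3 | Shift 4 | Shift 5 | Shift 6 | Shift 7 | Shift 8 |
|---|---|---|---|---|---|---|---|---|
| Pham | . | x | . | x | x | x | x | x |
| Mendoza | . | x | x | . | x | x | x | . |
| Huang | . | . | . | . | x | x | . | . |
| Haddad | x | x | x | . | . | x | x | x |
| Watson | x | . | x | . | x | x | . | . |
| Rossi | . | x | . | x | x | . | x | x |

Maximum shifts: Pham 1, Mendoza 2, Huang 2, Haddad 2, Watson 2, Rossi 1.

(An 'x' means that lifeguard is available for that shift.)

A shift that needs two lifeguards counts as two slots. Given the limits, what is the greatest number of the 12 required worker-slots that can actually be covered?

Total capacity across all lifeguards is 1+2+2+2+2+1 = 10, and 12 slots are needed, so at most 10 can be filled.
An assignment achieving 10: Shift 1→Haddad+Watson, Shift 2→Mendoza, Shift 3→Mendoza+Haddad, Shift 4→Pham, Shift 5→Huang, Shift 6→Huang+Watson, Shift 8→Rossi.
Loads: Pham 1/1, Mendoza 2/2, Huang 2/2, Haddad 2/2, Watson 2/2, Rossi 1/1.

10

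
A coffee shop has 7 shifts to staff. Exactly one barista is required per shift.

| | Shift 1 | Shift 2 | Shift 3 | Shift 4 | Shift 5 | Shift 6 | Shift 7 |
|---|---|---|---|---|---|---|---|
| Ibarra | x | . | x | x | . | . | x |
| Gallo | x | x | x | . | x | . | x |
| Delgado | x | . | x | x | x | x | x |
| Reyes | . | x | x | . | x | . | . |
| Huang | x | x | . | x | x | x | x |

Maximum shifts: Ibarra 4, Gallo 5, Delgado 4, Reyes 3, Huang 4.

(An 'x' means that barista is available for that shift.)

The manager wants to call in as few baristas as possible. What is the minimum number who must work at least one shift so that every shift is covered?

2

7 slots to fill and no one can take more than 5, so at least ⌈7/5⌉ = 2 baristas are needed.
Ibarra and Huang alone can cover everything: Shift 1→Ibarra, Shift 2→Huang, Shift 3→Ibarra, Shift 4→Ibarra, Shift 5→Huang, Shift 6→Huang, Shift 7→Ibarra.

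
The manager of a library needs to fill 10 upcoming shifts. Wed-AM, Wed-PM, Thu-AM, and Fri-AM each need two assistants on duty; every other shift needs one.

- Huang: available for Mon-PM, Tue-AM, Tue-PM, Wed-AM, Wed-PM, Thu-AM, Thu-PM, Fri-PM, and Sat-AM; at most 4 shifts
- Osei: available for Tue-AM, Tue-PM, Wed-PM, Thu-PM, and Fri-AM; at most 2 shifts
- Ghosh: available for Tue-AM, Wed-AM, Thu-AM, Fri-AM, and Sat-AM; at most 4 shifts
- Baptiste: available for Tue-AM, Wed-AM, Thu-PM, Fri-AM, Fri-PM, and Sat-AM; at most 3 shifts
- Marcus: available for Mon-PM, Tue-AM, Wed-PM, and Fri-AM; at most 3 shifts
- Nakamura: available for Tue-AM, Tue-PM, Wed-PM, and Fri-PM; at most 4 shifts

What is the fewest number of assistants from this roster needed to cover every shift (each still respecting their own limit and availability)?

14 slots to fill and no one can take more than 4, so at least ⌈14/4⌉ = 4 assistants are needed.
Huang, Osei, Ghosh, and Nakamura alone can cover everything: Mon-PM→Huang, Tue-AM→Nakamura, Tue-PM→Nakamura, Wed-AM→Huang+Ghosh, Wed-PM→Osei+Nakamura, Thu-AM→Huang+Ghosh, Thu-PM→Huang, Fri-AM→Osei+Ghosh, Fri-PM→Nakamura, Sat-AM→Ghosh.

4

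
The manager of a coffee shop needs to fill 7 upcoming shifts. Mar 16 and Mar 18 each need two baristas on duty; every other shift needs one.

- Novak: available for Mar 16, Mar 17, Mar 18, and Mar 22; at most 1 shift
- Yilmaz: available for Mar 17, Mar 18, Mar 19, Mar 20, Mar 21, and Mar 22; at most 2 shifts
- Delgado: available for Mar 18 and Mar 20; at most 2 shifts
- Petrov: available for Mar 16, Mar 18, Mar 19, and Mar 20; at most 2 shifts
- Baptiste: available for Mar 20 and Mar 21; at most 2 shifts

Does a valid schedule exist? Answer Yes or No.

No

Total capacity is 9 and 9 slots are needed, so capacity alone doesn't rule it out.
Shifts {Mar 16, Mar 17, Mar 18, Mar 19, Mar 22} need 7 worker-slots in total, but the baristas available for any of those shifts (Novak, Yilmaz, Delgado, and Petrov) can supply at most 6 among them. So no valid schedule exists.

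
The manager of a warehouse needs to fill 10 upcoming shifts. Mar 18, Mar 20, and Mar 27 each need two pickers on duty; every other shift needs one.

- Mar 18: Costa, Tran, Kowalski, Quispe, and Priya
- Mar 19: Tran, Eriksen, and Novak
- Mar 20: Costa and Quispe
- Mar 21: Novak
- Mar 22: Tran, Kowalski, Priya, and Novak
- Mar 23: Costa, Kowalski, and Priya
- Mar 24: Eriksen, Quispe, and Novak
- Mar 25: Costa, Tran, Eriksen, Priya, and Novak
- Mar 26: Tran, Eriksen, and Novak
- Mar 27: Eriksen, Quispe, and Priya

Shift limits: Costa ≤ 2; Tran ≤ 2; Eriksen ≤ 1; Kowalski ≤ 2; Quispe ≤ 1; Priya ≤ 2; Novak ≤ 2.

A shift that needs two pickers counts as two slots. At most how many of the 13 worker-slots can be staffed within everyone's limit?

Total capacity across all pickers is 2+2+1+2+1+2+2 = 12, and 13 slots are needed, so at most 12 can be filled.
An assignment achieving 12: Mar 18→Kowalski+Priya, Mar 19→Tran, Mar 20→Costa+Quispe, Mar 21→Novak, Mar 22→Kowalski, Mar 23→Costa, Mar 24→Eriksen, Mar 25→Novak, Mar 26→Tran, Mar 27→Priya.
Loads: Costa 2/2, Tran 2/2, Eriksen 1/1, Kowalski 2/2, Quispe 1/1, Priya 2/2, Novak 2/2.

12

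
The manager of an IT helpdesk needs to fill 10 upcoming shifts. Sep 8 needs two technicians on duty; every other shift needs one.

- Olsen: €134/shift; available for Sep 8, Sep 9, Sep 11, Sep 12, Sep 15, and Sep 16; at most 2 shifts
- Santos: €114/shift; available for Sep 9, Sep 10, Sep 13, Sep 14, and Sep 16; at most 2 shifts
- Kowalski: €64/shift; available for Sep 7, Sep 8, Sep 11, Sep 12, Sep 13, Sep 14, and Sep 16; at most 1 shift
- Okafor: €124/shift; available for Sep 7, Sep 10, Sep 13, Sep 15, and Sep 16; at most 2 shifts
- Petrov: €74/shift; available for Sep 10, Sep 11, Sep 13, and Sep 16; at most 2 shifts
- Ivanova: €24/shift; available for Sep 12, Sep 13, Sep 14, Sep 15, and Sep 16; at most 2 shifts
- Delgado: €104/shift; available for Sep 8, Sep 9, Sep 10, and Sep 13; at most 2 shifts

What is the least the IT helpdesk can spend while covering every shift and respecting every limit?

€944

Picking the cheapest available technician for each shift independently would cost €594, but that ignores the shift limits.
An optimal schedule: Sep 7→Okafor, Sep 8→Kowalski+Delgado, Sep 9→Delgado, Sep 10→Petrov, Sep 11→Petrov, Sep 12→Ivanova, Sep 13→Santos, Sep 14→Ivanova, Sep 15→Okafor, Sep 16→Santos.
Total: 124 + 64 + 104 + 104 + 74 + 74 + 24 + 114 + 24 + 124 + 114 = €944.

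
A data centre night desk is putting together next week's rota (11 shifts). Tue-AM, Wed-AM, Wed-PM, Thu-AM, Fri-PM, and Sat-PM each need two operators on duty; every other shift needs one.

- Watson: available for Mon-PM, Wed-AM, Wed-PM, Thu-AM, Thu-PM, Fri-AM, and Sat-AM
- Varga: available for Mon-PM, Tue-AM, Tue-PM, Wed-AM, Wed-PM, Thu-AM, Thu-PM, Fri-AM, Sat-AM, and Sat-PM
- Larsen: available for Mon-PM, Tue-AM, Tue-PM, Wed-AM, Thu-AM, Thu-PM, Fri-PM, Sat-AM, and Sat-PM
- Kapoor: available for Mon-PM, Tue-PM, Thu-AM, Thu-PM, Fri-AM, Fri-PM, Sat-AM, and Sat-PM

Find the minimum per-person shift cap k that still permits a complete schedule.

With 4 operators and 17 worker-slots to fill, someone must work at least ⌈17/4⌉ = 5 shifts, so k ≥ 5.
k = 5 works: Mon-PM→Watson, Tue-AM→Varga+Larsen, Tue-PM→Varga, Wed-AM→Watson+Varga, Wed-PM→Watson+Varga, Thu-AM→Larsen+Kapoor, Thu-PM→Watson, Fri-AM→Watson, Fri-PM→Larsen+Kapoor, Sat-AM→Larsen, Sat-PM→Varga+Larsen.
Loads: Watson 5, Varga 5, Larsen 5, Kapoor 2 — all ≤ 5.

5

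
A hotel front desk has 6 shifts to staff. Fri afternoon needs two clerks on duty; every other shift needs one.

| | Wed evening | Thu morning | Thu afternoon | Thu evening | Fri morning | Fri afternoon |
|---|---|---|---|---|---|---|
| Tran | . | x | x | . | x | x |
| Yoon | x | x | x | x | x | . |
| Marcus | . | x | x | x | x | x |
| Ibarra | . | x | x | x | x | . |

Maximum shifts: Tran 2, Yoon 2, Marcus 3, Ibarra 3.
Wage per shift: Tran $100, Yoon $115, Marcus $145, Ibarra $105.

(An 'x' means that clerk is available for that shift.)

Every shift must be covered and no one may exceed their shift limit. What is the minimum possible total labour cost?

Wed evening can only be covered by Yoon, so that assignment is forced.
Fri afternoon can only be covered by Tran and Marcus, so that assignment is forced.
Picking the cheapest available clerk for each shift independently would cost $765, but that ignores the shift limits.
An optimal schedule: Wed evening→Yoon, Thu morning→Tran, Thu afternoon→Ibarra, Thu evening→Ibarra, Fri morning→Ibarra, Fri afternoon→Tran+Marcus.
Total: 115 + 100 + 105 + 105 + 105 + 100 + 145 = $775.

$775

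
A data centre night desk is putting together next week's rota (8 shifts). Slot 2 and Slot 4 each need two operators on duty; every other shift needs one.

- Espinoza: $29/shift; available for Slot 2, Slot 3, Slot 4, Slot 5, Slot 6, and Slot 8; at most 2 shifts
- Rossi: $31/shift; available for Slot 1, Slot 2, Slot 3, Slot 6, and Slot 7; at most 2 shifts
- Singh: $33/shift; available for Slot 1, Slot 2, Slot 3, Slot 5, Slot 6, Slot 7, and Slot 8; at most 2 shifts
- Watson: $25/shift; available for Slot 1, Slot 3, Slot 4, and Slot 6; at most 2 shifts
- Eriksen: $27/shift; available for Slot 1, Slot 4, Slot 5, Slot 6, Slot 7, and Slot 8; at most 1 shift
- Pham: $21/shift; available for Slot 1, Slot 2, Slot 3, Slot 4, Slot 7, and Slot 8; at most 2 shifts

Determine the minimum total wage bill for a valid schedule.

$272

Picking the cheapest available operator for each shift independently would cost $232, but that ignores the shift limits.
An optimal schedule: Slot 1→Watson, Slot 2→Rossi+Singh, Slot 3→Espinoza, Slot 4→Watson+Espinoza, Slot 5→Eriksen, Slot 6→Rossi, Slot 7→Pham, Slot 8→Pham.
Total: 25 + 31 + 33 + 29 + 25 + 29 + 27 + 31 + 21 + 21 = $272.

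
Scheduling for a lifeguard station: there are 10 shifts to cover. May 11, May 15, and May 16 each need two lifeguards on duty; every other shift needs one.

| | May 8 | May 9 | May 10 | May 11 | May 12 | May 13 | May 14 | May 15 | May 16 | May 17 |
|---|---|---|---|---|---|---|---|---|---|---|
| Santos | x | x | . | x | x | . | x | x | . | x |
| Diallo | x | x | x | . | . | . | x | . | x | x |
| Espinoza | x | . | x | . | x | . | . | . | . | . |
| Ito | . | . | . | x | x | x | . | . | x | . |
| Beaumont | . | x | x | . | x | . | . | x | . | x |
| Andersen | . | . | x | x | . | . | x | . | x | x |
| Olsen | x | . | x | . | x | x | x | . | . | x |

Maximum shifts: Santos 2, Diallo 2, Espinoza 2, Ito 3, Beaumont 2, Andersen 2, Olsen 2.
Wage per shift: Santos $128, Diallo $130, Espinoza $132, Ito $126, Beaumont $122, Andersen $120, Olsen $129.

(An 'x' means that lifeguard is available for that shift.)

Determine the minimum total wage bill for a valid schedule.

May 15 can only be covered by Santos and Beaumont, so that assignment is forced.
Picking the cheapest available lifeguard for each shift independently would cost $1600, but that ignores the shift limits.
An optimal schedule: May 8→Santos, May 9→Beaumont, May 10→Diallo, May 11→Andersen+Ito, May 12→Olsen, May 13→Ito, May 14→Olsen, May 15→Beaumont+Santos, May 16→Andersen+Ito, May 17→Diallo.
Total: 128 + 122 + 130 + 120 + 126 + 129 + 126 + 129 + 122 + 128 + 120 + 126 + 130 = $1636.

$1636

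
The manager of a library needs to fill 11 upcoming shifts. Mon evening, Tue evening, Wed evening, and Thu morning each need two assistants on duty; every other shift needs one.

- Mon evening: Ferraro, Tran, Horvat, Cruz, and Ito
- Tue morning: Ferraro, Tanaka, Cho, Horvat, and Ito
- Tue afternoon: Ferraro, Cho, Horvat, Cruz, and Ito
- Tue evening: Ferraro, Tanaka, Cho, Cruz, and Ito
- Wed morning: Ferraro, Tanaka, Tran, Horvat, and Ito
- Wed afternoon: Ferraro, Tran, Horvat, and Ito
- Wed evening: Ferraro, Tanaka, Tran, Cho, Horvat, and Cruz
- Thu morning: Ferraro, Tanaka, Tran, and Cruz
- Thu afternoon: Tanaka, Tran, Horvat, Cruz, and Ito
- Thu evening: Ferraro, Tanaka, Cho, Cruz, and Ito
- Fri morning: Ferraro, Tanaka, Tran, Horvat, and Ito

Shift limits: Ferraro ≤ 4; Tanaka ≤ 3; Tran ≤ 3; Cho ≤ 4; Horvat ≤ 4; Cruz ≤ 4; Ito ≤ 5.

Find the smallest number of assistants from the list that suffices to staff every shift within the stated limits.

15 slots to fill and no one can take more than 5, so at least ⌈15/5⌉ = 3 assistants are needed.
Any 3 assistants together have capacity at most 5+4+4 = 13 < 15 slots, so 3 can never suffice.
Ferraro, Tanaka, Tran, and Ito alone can cover everything: Mon evening→Ferraro+Tran, Tue morning→Ferraro, Tue afternoon→Ferraro, Tue evening→Ferraro+Tanaka, Wed morning→Ito, Wed afternoon→Ito, Wed evening→Tanaka+Tran, Thu morning→Tanaka+Tran, Thu afternoon→Ito, Thu evening→Ito, Fri morning→Ito.

4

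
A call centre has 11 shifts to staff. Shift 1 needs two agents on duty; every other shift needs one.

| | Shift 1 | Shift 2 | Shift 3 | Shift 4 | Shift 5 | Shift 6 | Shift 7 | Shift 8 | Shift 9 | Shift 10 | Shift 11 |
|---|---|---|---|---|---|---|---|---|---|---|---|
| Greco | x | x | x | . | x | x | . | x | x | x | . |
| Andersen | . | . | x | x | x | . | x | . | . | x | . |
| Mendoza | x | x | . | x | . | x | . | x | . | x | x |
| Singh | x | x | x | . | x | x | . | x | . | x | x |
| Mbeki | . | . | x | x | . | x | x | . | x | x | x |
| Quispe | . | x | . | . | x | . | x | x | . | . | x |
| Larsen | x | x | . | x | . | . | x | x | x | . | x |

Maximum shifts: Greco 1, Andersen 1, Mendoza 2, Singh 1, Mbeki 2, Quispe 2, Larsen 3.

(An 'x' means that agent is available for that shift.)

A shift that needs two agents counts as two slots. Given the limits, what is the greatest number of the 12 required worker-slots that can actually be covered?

12

Total capacity across all agents is 1+1+2+1+2+2+3 = 12, and 12 slots are needed, so at most 12 can be filled.
An assignment achieving 12: Shift 1→Mendoza+Singh, Shift 2→Larsen, Shift 3→Andersen, Shift 4→Mendoza, Shift 5→Quispe, Shift 6→Mbeki, Shift 7→Quispe, Shift 8→Larsen, Shift 9→Greco, Shift 10→Mbeki, Shift 11→Larsen.
Loads: Greco 1/1, Andersen 1/1, Mendoza 2/2, Singh 1/1, Mbeki 2/2, Quispe 2/2, Larsen 3/3.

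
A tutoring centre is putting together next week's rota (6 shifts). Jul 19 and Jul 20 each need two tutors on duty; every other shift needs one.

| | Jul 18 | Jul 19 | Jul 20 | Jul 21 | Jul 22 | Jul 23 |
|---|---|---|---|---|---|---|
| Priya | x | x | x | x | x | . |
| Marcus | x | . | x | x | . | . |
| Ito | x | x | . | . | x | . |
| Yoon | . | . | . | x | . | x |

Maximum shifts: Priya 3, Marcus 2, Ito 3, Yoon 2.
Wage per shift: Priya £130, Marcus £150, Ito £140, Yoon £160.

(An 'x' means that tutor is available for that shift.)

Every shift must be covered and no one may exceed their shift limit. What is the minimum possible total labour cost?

Jul 19 can only be covered by Priya and Ito, so that assignment is forced.
Jul 20 can only be covered by Priya and Marcus, so that assignment is forced.
Jul 23 can only be covered by Yoon, so that assignment is forced.
Picking the cheapest available tutor for each shift independently would cost £1100, but that ignores the shift limits.
An optimal schedule: Jul 18→Ito, Jul 19→Priya+Ito, Jul 20→Priya+Marcus, Jul 21→Priya, Jul 22→Ito, Jul 23→Yoon.
Total: 140 + 130 + 140 + 130 + 150 + 130 + 140 + 160 = £1120.

£1120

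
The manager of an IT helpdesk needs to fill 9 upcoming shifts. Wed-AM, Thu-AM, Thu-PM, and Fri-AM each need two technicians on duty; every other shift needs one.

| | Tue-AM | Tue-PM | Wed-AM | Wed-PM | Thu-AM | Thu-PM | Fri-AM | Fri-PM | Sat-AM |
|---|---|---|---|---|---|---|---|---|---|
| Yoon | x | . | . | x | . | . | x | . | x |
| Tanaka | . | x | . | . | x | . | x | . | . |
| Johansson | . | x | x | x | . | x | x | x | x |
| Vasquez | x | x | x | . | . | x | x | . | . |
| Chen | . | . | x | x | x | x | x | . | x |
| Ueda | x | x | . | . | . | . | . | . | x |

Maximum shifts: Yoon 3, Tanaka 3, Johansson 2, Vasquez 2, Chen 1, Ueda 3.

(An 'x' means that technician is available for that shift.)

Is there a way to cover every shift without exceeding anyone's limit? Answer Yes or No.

No

Total capacity is 14 and 13 slots are needed, so capacity alone doesn't rule it out.
Shifts {Wed-AM, Thu-AM, Thu-PM, Fri-PM} need 7 worker-slots in total, but the technicians available for any of those shifts (Tanaka, Johansson, Vasquez, and Chen) can supply at most 6 among them. So no valid schedule exists.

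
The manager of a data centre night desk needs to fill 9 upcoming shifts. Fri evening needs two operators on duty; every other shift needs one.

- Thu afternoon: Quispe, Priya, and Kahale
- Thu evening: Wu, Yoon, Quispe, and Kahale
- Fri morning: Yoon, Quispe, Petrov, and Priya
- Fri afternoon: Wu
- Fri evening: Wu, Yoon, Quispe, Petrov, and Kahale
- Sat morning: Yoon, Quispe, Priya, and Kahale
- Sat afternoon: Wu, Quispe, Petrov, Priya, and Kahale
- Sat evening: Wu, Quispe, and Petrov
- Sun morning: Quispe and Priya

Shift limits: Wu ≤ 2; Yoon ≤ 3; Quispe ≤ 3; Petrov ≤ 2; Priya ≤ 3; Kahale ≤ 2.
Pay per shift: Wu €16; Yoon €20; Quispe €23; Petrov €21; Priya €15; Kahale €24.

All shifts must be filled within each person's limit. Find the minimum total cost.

€179

Fri afternoon can only be covered by Wu, so that assignment is forced.
Picking the cheapest available operator for each shift independently would cost €159, but that ignores the shift limits.
An optimal schedule: Thu afternoon→Priya, Thu evening→Yoon, Fri morning→Priya, Fri afternoon→Wu, Fri evening→Yoon+Petrov, Sat morning→Yoon, Sat afternoon→Petrov, Sat evening→Wu, Sun morning→Priya.
Total: 15 + 20 + 15 + 16 + 20 + 21 + 20 + 21 + 16 + 15 = €179.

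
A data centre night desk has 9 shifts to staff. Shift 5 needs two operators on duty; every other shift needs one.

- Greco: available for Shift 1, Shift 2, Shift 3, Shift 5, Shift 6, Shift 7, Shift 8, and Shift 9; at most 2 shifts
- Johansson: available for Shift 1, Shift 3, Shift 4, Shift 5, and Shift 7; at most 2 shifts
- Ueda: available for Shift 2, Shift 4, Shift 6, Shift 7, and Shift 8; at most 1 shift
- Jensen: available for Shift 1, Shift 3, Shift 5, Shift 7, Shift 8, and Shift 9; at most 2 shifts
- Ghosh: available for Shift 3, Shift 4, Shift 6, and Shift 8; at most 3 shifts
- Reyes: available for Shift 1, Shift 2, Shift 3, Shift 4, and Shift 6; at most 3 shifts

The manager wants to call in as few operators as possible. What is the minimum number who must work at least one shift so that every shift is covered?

10 slots to fill and no one can take more than 3, so at least ⌈10/3⌉ = 4 operators are needed.
Greco, Johansson, Ghosh, and Reyes alone can cover everything: Shift 1→Reyes, Shift 2→Reyes, Shift 3→Reyes, Shift 4→Ghosh, Shift 5→Greco+Johansson, Shift 6→Ghosh, Shift 7→Johansson, Shift 8→Ghosh, Shift 9→Greco.

4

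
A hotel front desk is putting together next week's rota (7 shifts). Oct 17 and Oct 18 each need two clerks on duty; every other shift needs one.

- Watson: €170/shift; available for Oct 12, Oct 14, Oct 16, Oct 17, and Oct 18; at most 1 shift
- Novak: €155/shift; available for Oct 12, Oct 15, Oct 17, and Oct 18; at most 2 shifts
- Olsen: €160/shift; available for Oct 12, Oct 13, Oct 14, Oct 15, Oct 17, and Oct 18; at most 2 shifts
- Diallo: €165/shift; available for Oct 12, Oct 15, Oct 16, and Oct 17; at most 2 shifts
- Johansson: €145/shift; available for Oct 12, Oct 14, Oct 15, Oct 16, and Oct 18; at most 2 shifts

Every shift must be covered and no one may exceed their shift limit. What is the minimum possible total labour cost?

Oct 13 can only be covered by Olsen, so that assignment is forced.
Picking the cheapest available clerk for each shift independently would cost €1355, but that ignores the shift limits.
An optimal schedule: Oct 12→Johansson, Oct 13→Olsen, Oct 14→Watson, Oct 15→Novak, Oct 16→Diallo, Oct 17→Novak+Diallo, Oct 18→Olsen+Johansson.
Total: 145 + 160 + 170 + 155 + 165 + 155 + 165 + 160 + 145 = €1420.

€1420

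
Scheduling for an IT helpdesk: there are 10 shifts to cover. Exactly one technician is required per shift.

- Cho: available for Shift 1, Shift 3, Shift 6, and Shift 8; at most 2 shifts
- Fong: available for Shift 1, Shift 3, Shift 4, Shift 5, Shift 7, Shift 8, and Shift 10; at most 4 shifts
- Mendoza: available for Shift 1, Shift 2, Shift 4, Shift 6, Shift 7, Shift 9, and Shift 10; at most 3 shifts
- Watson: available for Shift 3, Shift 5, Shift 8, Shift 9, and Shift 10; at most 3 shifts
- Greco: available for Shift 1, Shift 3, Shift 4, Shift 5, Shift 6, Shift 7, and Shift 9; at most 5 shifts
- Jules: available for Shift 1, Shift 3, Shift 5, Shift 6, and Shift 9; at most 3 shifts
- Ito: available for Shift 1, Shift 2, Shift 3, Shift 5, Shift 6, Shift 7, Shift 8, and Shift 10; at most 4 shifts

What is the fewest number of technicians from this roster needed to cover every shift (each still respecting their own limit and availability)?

3

10 slots to fill and no one can take more than 5, so at least ⌈10/5⌉ = 2 technicians are needed.
Any 2 technicians together have capacity at most 5+4 = 9 < 10 slots, so 2 can never suffice.
Cho, Mendoza, and Greco alone can cover everything: Shift 1→Greco, Shift 2→Mendoza, Shift 3→Cho, Shift 4→Mendoza, Shift 5→Greco, Shift 6→Greco, Shift 7→Greco, Shift 8→Cho, Shift 9→Greco, Shift 10→Mendoza.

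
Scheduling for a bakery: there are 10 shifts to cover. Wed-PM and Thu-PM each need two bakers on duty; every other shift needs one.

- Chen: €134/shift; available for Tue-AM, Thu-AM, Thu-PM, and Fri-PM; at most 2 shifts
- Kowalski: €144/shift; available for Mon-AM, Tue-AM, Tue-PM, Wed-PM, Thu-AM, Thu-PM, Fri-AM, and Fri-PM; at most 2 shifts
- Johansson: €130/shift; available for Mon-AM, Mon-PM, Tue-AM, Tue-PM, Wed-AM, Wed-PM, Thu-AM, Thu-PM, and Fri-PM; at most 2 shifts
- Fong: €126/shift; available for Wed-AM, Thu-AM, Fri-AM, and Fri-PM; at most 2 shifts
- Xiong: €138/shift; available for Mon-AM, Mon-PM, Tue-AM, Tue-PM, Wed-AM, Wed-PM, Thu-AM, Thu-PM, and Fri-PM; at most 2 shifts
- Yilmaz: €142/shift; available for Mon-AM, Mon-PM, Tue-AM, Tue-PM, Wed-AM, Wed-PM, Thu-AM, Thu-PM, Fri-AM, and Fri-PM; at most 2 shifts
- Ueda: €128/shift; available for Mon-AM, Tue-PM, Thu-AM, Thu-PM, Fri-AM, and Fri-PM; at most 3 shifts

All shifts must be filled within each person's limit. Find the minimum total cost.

€1582

Picking the cheapest available baker for each shift independently would cost €1546, but that ignores the shift limits.
An optimal schedule: Mon-AM→Ueda, Mon-PM→Johansson, Tue-AM→Johansson, Tue-PM→Ueda, Wed-AM→Fong, Wed-PM→Xiong+Yilmaz, Thu-AM→Ueda, Thu-PM→Chen+Xiong, Fri-AM→Fong, Fri-PM→Chen.
Total: 128 + 130 + 130 + 128 + 126 + 138 + 142 + 128 + 134 + 138 + 126 + 134 = €1582.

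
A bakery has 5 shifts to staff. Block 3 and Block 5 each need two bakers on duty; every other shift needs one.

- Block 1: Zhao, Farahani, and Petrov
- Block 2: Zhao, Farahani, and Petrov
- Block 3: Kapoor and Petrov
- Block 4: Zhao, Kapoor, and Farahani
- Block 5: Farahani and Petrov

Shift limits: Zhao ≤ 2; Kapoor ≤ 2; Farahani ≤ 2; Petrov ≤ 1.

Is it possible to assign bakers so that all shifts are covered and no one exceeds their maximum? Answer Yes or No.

No

Total capacity is 7 and 7 slots are needed, so capacity alone doesn't rule it out.
Shifts {Block 3, Block 5} need 4 worker-slots in total, but the bakers available for any of those shifts (Kapoor, Farahani, and Petrov) can supply at most 3 among them. So no valid schedule exists.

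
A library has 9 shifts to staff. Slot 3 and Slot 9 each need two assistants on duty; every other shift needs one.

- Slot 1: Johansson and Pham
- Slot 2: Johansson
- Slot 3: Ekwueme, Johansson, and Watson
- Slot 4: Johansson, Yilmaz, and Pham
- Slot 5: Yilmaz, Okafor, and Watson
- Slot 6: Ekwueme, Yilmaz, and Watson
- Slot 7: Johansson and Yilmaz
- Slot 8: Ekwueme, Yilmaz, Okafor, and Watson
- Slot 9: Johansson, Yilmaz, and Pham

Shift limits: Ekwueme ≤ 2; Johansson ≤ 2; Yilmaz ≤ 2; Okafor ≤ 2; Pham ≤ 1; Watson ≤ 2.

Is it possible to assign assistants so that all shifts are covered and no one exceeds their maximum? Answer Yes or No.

No

Total capacity is 11 and 11 slots are needed, so capacity alone doesn't rule it out.
Shifts {Slot 1, Slot 2, Slot 4, Slot 7, Slot 9} need 6 worker-slots in total, but the assistants available for any of those shifts (Johansson, Yilmaz, and Pham) can supply at most 5 among them. So no valid schedule exists.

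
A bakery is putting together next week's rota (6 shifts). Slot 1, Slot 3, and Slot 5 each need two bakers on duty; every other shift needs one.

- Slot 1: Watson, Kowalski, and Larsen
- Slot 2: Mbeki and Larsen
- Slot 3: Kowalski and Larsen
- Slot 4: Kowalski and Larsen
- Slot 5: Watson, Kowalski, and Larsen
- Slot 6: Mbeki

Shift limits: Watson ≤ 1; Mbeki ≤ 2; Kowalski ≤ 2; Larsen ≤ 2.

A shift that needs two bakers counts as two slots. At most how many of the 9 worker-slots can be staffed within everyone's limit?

Total capacity across all bakers is 1+2+2+2 = 7, and 9 slots are needed, so at most 7 can be filled.
An assignment achieving 7: Slot 1→Watson+Larsen, Slot 2→Mbeki, Slot 3→Kowalski+Larsen, Slot 4→Kowalski, Slot 6→Mbeki.
Loads: Watson 1/1, Mbeki 2/2, Kowalski 2/2, Larsen 2/2.

7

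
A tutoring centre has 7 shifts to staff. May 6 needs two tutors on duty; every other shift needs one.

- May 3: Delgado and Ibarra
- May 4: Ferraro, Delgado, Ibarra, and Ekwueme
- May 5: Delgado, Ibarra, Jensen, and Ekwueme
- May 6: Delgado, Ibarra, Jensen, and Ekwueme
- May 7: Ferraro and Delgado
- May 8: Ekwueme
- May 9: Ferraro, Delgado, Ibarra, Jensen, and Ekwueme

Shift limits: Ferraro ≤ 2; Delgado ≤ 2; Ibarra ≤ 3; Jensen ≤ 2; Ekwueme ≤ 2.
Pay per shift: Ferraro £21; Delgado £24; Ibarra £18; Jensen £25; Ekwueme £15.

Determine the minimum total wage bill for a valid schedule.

£150

May 8 can only be covered by Ekwueme, so that assignment is forced.
Picking the cheapest available tutor for each shift independently would cost £132, but that ignores the shift limits.
An optimal schedule: May 3→Ibarra, May 4→Ekwueme, May 5→Ibarra, May 6→Ibarra+Delgado, May 7→Ferraro, May 8→Ekwueme, May 9→Ferraro.
Total: 18 + 15 + 18 + 18 + 24 + 21 + 15 + 21 = £150.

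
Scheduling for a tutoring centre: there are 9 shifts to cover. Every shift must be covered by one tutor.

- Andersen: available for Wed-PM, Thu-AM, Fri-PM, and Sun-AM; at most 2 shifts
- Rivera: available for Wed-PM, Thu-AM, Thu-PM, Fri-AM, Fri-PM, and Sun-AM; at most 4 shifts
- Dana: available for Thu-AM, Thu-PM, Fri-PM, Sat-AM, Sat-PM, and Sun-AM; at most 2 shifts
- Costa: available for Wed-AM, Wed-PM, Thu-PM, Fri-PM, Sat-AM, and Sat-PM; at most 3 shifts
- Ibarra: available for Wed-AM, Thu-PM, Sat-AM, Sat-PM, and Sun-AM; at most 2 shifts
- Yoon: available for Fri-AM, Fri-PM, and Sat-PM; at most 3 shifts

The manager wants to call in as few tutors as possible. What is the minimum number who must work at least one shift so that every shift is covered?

9 slots to fill and no one can take more than 4, so at least ⌈9/4⌉ = 3 tutors are needed.
Andersen, Rivera, and Costa alone can cover everything: Wed-AM→Costa, Wed-PM→Rivera, Thu-AM→Andersen, Thu-PM→Rivera, Fri-AM→Rivera, Fri-PM→Rivera, Sat-AM→Costa, Sat-PM→Costa, Sun-AM→Andersen.

3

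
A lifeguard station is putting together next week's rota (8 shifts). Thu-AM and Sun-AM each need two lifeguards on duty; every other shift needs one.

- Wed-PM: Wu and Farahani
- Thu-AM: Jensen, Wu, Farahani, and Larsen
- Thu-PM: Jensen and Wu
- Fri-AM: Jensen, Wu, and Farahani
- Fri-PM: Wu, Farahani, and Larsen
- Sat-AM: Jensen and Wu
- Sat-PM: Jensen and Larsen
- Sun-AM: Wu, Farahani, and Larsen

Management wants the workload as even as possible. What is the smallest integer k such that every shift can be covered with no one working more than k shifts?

3

With 4 lifeguards and 10 worker-slots to fill, someone must work at least ⌈10/4⌉ = 3 shifts, so k ≥ 3.
k = 3 works: Wed-PM→Wu, Thu-AM→Farahani+Larsen, Thu-PM→Jensen, Fri-AM→Wu, Fri-PM→Wu, Sat-AM→Jensen, Sat-PM→Jensen, Sun-AM→Farahani+Larsen.
Loads: Jensen 3, Wu 3, Farahani 2, Larsen 2 — all ≤ 3.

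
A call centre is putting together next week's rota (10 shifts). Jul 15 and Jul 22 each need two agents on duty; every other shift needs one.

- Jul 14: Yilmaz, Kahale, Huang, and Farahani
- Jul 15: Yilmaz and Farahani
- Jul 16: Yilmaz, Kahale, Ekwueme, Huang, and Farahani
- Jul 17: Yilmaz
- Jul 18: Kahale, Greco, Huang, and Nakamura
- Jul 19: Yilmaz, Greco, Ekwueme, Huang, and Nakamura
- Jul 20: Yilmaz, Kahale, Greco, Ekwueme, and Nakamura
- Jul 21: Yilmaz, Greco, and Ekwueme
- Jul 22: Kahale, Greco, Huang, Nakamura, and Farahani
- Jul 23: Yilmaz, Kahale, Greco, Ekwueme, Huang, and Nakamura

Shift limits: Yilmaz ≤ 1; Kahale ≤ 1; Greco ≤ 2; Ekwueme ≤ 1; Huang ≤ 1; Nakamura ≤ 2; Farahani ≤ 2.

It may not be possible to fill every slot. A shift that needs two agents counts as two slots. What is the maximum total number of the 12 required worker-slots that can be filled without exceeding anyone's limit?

Total capacity across all agents is 1+1+2+1+1+2+2 = 10, and 12 slots are needed, so at most 10 can be filled.
An assignment achieving 10: Jul 14→Kahale, Jul 15→Farahani, Jul 16→Ekwueme, Jul 17→Yilmaz, Jul 18→Greco, Jul 19→Huang, Jul 20→Nakamura, Jul 21→Greco, Jul 22→Nakamura+Farahani.
Loads: Yilmaz 1/1, Kahale 1/1, Greco 2/2, Ekwueme 1/1, Huang 1/1, Nakamura 2/2, Farahani 2/2.

10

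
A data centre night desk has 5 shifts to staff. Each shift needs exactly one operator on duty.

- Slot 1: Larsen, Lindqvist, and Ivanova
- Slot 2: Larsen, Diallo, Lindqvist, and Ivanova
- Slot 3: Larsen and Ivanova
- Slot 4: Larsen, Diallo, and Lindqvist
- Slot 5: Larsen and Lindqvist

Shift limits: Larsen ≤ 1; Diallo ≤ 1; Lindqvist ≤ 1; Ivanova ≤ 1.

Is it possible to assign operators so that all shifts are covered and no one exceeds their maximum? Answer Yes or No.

No

Shifts {Slot 1, Slot 2, Slot 3, Slot 4, Slot 5} need 5 worker-slots in total, but the operators available for any of those shifts (Larsen, Diallo, Lindqvist, and Ivanova) can supply at most 4 among them. So no valid schedule exists.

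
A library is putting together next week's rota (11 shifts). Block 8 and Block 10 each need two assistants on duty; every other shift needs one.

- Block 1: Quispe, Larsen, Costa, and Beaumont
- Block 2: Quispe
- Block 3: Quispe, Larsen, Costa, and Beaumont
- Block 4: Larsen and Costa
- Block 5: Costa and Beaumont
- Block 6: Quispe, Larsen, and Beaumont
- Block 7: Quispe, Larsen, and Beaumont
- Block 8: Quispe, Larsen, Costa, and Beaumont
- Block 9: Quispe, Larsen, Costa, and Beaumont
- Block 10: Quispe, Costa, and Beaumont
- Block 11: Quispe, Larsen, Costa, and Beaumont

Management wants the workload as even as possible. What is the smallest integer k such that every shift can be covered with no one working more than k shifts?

4

With 4 assistants and 13 worker-slots to fill, someone must work at least ⌈13/4⌉ = 4 shifts, so k ≥ 4.
k = 4 works: Block 1→Larsen, Block 2→Quispe, Block 3→Larsen, Block 4→Larsen, Block 5→Costa, Block 6→Quispe, Block 7→Quispe, Block 8→Costa+Beaumont, Block 9→Larsen, Block 10→Quispe+Costa, Block 11→Costa.
Loads: Quispe 4, Larsen 4, Costa 4, Beaumont 1 — all ≤ 4.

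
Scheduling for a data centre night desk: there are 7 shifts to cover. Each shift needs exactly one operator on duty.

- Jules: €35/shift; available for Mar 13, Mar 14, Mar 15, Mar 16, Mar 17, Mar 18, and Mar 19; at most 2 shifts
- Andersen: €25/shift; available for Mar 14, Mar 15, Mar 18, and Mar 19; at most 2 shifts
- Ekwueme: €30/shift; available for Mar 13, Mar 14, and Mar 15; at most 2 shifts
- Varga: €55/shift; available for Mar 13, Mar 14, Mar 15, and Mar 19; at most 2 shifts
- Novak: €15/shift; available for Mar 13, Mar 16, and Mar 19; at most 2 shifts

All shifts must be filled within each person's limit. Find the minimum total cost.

Mar 17 can only be covered by Jules, so that assignment is forced.
Picking the cheapest available operator for each shift independently would cost €155, but that ignores the shift limits.
An optimal schedule: Mar 13→Novak, Mar 14→Ekwueme, Mar 15→Ekwueme, Mar 16→Novak, Mar 17→Jules, Mar 18→Andersen, Mar 19→Andersen.
Total: 15 + 30 + 30 + 15 + 35 + 25 + 25 = €175.

€175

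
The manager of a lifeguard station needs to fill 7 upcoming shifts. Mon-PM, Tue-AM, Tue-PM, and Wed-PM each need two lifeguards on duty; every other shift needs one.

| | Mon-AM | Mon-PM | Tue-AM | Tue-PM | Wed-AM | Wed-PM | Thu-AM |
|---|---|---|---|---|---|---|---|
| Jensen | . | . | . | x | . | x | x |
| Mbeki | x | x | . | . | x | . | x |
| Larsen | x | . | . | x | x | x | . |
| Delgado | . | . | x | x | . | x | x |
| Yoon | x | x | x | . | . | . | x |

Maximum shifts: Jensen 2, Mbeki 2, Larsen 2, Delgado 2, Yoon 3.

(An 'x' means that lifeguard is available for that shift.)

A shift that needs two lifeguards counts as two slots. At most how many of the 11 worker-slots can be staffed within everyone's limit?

Total capacity across all lifeguards is 2+2+2+2+3 = 11, and 11 slots are needed, so at most 11 can be filled.
An assignment achieving 11: Mon-AM→Larsen, Mon-PM→Mbeki+Yoon, Tue-AM→Delgado+Yoon, Tue-PM→Jensen+Larsen, Wed-AM→Mbeki, Wed-PM→Jensen+Delgado, Thu-AM→Yoon.
Loads: Jensen 2/2, Mbeki 2/2, Larsen 2/2, Delgado 2/2, Yoon 3/3.

11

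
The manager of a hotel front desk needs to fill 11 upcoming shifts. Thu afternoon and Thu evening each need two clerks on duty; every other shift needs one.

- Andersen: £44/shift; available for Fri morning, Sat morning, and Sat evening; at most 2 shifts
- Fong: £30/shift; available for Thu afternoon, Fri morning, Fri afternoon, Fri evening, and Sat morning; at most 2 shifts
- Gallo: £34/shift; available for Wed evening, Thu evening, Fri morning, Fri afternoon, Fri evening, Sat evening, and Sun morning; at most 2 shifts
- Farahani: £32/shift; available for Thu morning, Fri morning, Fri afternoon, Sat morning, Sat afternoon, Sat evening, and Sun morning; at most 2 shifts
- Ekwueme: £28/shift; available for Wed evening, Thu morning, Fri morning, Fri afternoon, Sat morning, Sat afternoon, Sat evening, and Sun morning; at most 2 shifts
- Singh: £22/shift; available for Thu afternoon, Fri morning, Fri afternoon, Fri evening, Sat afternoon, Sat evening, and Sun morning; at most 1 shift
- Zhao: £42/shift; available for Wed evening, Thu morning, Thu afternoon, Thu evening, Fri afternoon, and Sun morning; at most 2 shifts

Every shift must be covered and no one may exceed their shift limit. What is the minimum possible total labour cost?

£442

Thu evening can only be covered by Gallo and Zhao, so that assignment is forced.
Picking the cheapest available clerk for each shift independently would cost £344, but that ignores the shift limits.
An optimal schedule: Wed evening→Gallo, Thu morning→Farahani, Thu afternoon→Fong+Singh, Thu evening→Gallo+Zhao, Fri morning→Ekwueme, Fri afternoon→Zhao, Fri evening→Fong, Sat morning→Andersen, Sat afternoon→Farahani, Sat evening→Andersen, Sun morning→Ekwueme.
Total: 34 + 32 + 30 + 22 + 34 + 42 + 28 + 42 + 30 + 44 + 32 + 44 + 28 = £442.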